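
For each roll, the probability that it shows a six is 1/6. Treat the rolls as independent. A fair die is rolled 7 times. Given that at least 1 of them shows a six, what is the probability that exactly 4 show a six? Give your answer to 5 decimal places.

0.02168

X ~ Binomial(7, 0.166667). Want P(X=4 | X≥1) = P(X=4) / P(X≥1).
P(X=4) = C(7,4)·0.166667^4·0.833333^3 = 0.0156286
P(X≥1) = 1 − 0.2790816 = 0.7209184
Ratio = 0.0156286 / 0.7209184 = 0.0216787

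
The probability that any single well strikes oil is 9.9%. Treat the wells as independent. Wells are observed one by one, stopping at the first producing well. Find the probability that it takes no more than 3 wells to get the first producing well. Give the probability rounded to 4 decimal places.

0.2686

Y = number of wells to the first success; geometric, p = 0.099.
P(Y ≤ 3) = 1 − (1−p)^3 = 1 − 0.731433 = 0.268567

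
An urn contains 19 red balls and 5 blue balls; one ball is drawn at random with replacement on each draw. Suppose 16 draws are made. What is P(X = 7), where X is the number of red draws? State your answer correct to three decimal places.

0.002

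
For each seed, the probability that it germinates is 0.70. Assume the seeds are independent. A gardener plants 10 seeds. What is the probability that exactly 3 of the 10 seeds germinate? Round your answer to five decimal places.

0.00900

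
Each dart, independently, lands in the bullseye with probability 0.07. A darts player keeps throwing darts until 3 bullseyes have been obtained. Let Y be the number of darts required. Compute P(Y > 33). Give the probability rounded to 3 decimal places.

Needing more than 33 darts ⇔ fewer than 3 successes in the first 33. With X ~ Binomial(33, 0.07), P(Y > 33) = P(X ≤ 2).
  k=0: C(33,0)·0.07^0·0.93^33 = 0.09119
  k=1: C(33,1)·0.07^1·0.93^32 = 0.22650
  k=2: C(33,2)·0.07^2·0.93^31 = 0.27277
P(X ≤ 2) = 0.59046

0.590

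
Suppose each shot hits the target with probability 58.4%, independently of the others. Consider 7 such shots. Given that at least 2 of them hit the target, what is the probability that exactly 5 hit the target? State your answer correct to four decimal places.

0.2528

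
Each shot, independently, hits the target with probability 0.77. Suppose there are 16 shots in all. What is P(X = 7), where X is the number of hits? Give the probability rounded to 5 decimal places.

X ~ Binomial(n=16, p=0.77).
P(X=7) = C(16,7) · p^7 · (1−p)^9
= 11440 · 0.16049 · 1.8012e-06 = 0.0033068

0.00331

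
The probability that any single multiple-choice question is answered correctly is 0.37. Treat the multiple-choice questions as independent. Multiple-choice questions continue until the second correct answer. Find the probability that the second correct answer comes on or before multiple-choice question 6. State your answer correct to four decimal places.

Finishing within 6 multiple-choice questions ⇔ at least 2 successes in the first 6. With X ~ Binomial(6, 0.37), P(Y ≤ 6) = 1 − P(X ≤ 1).
  k=0: C(6,0)·0.37^0·0.63^6 = 0.062524
  k=1: C(6,1)·0.37^1·0.63^5 = 0.220321
1 − 0.282844 = 0.717156

0.7172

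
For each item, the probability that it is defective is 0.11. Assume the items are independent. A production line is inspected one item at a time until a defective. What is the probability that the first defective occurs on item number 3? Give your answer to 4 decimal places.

Geometric (trials to first success), p = 0.11.
P(Y = 3) = (1−p)^2 · p = 0.7921 · 0.11 = 0.087131

0.0871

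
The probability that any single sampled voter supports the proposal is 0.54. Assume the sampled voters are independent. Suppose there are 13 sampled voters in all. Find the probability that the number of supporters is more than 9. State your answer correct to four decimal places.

0.0815

X ~ Binomial(13, 0.54); P(X ≥ 10) = Σ C(13,k) p^k (1−p)^(13−k) over k:
  k=10: C(13,10)·0.54^10·0.46^3 = 0.058692
  k=11: C(13,11)·0.54^11·0.46^2 = 0.018791
  k=12: C(13,12)·0.54^12·0.46^1 = 0.003676
  k=13: C(13,13)·0.54^13·0.46^0 = 0.000332
Total = 0.081491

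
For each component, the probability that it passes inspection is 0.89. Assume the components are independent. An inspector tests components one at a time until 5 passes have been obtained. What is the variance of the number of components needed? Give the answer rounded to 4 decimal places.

Y = total components until the fifth success; negative binomial with r=5, p=0.89.
Var(Y) = r(1−p)/p² = 5·0.11 / 0.89² = 0.694357

0.6944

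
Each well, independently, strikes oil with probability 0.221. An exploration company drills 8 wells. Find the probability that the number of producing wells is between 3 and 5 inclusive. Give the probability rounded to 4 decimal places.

0.2488

X ~ Binomial(8, 0.221); P(3 ≤ X ≤ 5) = Σ C(8,k) p^k (1−p)^(8−k) over k:
  k=3: C(8,3)·0.221^3·0.779^5 = 0.173401
  k=4: C(8,4)·0.221^4·0.779^4 = 0.061492
  k=5: C(8,5)·0.221^5·0.779^3 = 0.013956
Total = 0.248849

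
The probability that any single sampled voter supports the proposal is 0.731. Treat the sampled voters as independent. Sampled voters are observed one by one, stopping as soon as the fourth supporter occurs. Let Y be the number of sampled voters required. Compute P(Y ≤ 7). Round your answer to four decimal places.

Finishing within 7 sampled voters ⇔ at least 4 successes in the first 7. With X ~ Binomial(7, 0.731), P(Y ≤ 7) = 1 − P(X ≤ 3).
  k=0: C(7,0)·0.731^0·0.269^7 = 0.000102
  k=1: C(7,1)·0.731^1·0.269^6 = 0.001939
  k=2: C(7,2)·0.731^2·0.269^5 = 0.015806
  k=3: C(7,3)·0.731^3·0.269^4 = 0.071586
1 − 0.089433 = 0.910567

0.9106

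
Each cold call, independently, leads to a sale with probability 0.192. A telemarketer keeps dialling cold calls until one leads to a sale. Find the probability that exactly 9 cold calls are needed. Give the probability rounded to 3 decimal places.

Geometric (trials to first success), p = 0.192.
P(Y = 9) = (1−p)^8 · p = 0.18167 · 0.192 = 0.03488

0.035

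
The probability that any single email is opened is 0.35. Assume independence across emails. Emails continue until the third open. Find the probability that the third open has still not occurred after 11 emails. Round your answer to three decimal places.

Needing more than 11 emails ⇔ fewer than 3 successes in the first 11. With X ~ Binomial(11, 0.35), P(Y > 11) = P(X ≤ 2).
  k=0: C(11,0)·0.35^0·0.65^11 = 0.00875
  k=1: C(11,1)·0.35^1·0.65^10 = 0.05183
  k=2: C(11,2)·0.35^2·0.65^9 = 0.13955
P(X ≤ 2) = 0.20013

0.200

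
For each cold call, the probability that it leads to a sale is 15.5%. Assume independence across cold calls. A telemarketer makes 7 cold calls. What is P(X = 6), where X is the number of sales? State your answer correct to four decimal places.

0.0001

X ~ Binomial(n=7, p=0.155).
P(X=6) = C(7,6) · p^6 · (1−p)^1
= 7 · 1.3867e-05 · 0.845 = 0.000082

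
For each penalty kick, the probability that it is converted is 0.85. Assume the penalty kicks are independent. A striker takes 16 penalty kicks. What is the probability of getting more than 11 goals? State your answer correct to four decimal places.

X ~ Binomial(16, 0.85); P(X ≥ 12) = Σ C(16,k) p^k (1−p)^(16−k) over k:
  k=12: C(16,12)·0.85^12·0.15^4 = 0.131058
  k=13: C(16,13)·0.85^13·0.15^3 = 0.228511
  k=14: C(16,14)·0.85^14·0.15^2 = 0.277478
  k=15: C(16,15)·0.85^15·0.15^1 = 0.209650
  k=16: C(16,16)·0.85^16·0.15^0 = 0.074251
Total = 0.920949

0.9209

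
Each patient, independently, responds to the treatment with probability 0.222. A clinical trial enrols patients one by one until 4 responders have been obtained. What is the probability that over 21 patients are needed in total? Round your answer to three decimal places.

0.282

Needing more than 21 patients ⇔ fewer than 4 successes in the first 21. With X ~ Binomial(21, 0.222), P(Y > 21) = P(X ≤ 3).
  k=0: C(21,0)·0.222^0·0.778^21 = 0.00514
  k=1: C(21,1)·0.222^1·0.778^20 = 0.03077
  k=2: C(21,2)·0.222^2·0.778^19 = 0.08781
  k=3: C(21,3)·0.222^3·0.778^18 = 0.15869
P(X ≤ 3) = 0.28240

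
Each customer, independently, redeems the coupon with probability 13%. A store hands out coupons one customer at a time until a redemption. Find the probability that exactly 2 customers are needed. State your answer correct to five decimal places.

Geometric (trials to first success), p = 0.13.
P(Y = 2) = (1−p)^1 · p = 0.87 · 0.13 = 0.1131000

0.11310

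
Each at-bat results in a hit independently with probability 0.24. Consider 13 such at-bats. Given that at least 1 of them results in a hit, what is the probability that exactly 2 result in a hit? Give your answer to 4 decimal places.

0.2259

X ~ Binomial(13, 0.24). Want P(X=2 | X≥1) = P(X=2) / P(X≥1).
P(X=2) = C(13,2)·0.24^2·0.76^11 = 0.219516
P(X≥1) = 1 − 0.028221 = 0.971779
Ratio = 0.219516 / 0.971779 = 0.225891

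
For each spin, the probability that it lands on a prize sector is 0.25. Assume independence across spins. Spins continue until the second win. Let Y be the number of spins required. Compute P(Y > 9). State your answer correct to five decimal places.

Needing more than 9 spins ⇔ fewer than 2 successes in the first 9. With X ~ Binomial(9, 0.25), P(Y > 9) = P(X ≤ 1).
  k=0: C(9,0)·0.25^0·0.75^9 = 0.0750847
  k=1: C(9,1)·0.25^1·0.75^8 = 0.2252541
P(X ≤ 1) = 0.3003387

0.30034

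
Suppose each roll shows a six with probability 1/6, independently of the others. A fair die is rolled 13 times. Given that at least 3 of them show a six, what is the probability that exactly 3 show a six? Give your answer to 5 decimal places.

X ~ Binomial(13, 0.166667). Want P(X=3 | X≥3) = P(X=3) / P(X≥3).
P(X=3) = C(13,3)·0.166667^3·0.833333^10 = 0.2138454
P(X≥3) = 1 − 0.0934639 − 0.2430061 − 0.2916073 = 0.3719227
Ratio = 0.2138454 / 0.3719227 = 0.5749725

0.57497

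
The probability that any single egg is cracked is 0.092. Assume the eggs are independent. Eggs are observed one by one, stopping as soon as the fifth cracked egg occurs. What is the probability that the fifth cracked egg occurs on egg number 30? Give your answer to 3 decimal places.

Y = trial on which the fifth success occurs; negative binomial, r=5, p=0.092.
P(Y=30) = C(29,4) · p^5 · (1−p)^25
= 23751 · 6.5908e-06 · 0.089567 = 0.01402

0.014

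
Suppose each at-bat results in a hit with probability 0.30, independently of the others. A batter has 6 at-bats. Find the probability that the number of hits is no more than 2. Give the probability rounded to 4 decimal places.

X ~ Binomial(6, 0.30); P(X ≤ 2) = Σ C(6,k) p^k (1−p)^(6−k) over k:
  k=0: C(6,0)·0.30^0·0.70^6 = 0.117649
  k=1: C(6,1)·0.30^1·0.70^5 = 0.302526
  k=2: C(6,2)·0.30^2·0.70^4 = 0.324135
Total = 0.744310

0.7443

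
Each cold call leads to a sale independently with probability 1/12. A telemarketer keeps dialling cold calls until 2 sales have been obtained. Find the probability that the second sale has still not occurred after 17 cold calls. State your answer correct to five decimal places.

Needing more than 17 cold calls ⇔ fewer than 2 successes in the first 17. With X ~ Binomial(17, 0.083333), P(Y > 17) = P(X ≤ 1).
  k=0: C(17,0)·0.083333^0·0.916667^17 = 0.2278214
  k=1: C(17,1)·0.083333^1·0.916667^16 = 0.3520876
P(X ≤ 1) = 0.5799089

0.57991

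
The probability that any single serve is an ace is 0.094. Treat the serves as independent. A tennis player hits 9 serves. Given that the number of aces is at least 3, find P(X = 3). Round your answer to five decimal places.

0.85256

X ~ Binomial(9, 0.094). Want P(X=3 | X≥3) = P(X=3) / P(X≥3).
P(X=3) = C(9,3)·0.094^3·0.906^6 = 0.0385862
P(X≥3) = 1 − 0.4112953 − 0.3840572 − 0.1593880 = 0.0452595
Ratio = 0.0385862 / 0.0452595 = 0.8525557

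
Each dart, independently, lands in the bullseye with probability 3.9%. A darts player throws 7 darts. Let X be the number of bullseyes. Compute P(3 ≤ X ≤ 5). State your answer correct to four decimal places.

0.0018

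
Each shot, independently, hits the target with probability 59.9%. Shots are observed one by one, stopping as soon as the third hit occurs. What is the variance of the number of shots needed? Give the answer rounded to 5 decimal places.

Y = total shots until the third success; negative binomial with r=3, p=0.599.
Var(Y) = r(1−p)/p² = 3·0.401 / 0.599² = 3.3528335

3.35283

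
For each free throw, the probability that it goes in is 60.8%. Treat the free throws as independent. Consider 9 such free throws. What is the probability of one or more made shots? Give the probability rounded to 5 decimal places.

P(at least one) = 1 − P(none) = 1 − (1 − 0.608)^9
= 1 − 0.0002186 = 0.9997814

0.99978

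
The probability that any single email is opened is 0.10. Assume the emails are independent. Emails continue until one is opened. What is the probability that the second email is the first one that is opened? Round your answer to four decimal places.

Geometric (trials to first success), p = 0.10.
P(Y = 2) = (1−p)^1 · p = 0.9 · 0.10 = 0.090000

0.0900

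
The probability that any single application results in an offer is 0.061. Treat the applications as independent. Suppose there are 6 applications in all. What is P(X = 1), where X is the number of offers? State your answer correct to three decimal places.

X ~ Binomial(n=6, p=0.061).
P(X=1) = C(6,1) · p^1 · (1−p)^5
= 6 · 0.061 · 0.73001 = 0.26718

0.267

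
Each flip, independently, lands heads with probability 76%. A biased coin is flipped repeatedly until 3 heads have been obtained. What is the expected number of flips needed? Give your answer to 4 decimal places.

3.9474

Y = total flips until the third success; negative binomial with r=3, p=0.76.
E[Y] = r / p = 3 / 0.76 = 3.947368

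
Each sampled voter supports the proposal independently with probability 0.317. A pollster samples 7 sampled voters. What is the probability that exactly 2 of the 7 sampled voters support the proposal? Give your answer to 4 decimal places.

0.3136

X ~ Binomial(n=7, p=0.317).
P(X=2) = C(7,2) · p^2 · (1−p)^5
= 21 · 0.10049 · 0.14863 = 0.313647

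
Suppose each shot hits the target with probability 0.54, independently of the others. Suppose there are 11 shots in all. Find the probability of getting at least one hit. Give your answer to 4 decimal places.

0.9998

P(at least one) = 1 − P(none) = 1 − (1 − 0.54)^11
= 1 − 0.000195 = 0.999805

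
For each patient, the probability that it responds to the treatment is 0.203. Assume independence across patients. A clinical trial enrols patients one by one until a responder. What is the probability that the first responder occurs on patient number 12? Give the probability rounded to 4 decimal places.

0.0167

Geometric (trials to first success), p = 0.203.
P(Y = 12) = (1−p)^11 · p = 0.082422 · 0.203 = 0.016732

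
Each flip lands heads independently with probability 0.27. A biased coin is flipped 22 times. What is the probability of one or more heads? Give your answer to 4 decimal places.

0.9990

P(at least one) = 1 − P(none) = 1 − (1 − 0.27)^22
= 1 − 0.000984 = 0.999016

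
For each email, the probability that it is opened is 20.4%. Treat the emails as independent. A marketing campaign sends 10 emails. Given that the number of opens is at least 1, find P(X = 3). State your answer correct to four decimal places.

0.2297

X ~ Binomial(10, 0.204). Want P(X=3 | X≥1) = P(X=3) / P(X≥1).
P(X=3) = C(10,3)·0.204^3·0.796^7 = 0.206283
P(X≥1) = 1 − 0.102125 = 0.897875
Ratio = 0.206283 / 0.897875 = 0.229746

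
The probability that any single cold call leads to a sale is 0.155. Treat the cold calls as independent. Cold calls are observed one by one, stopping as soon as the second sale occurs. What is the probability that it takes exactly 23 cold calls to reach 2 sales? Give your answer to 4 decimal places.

Y = trial on which the second success occurs; negative binomial, r=2, p=0.155.
P(Y=23) = C(22,1) · p^2 · (1−p)^21
= 22 · 0.024025 · 0.029107 = 0.015384

0.0154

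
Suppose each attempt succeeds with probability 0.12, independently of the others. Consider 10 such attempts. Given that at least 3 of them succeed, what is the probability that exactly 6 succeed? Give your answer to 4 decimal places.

0.0035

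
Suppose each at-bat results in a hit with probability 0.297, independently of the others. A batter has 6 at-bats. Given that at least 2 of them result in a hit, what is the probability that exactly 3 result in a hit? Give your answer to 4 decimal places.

0.3175

X ~ Binomial(6, 0.297). Want P(X=3 | X≥2) = P(X=3) / P(X≥2).
P(X=3) = C(6,3)·0.297^3·0.703^3 = 0.182039
P(X≥2) = 1 − 0.120707 − 0.305974 = 0.573319
Ratio = 0.182039 / 0.573319 = 0.317518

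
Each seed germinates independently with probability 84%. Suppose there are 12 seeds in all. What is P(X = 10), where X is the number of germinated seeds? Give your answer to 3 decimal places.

X ~ Binomial(n=12, p=0.84).
P(X=10) = C(12,10) · p^10 · (1−p)^2
= 66 · 0.1749 · 0.0256 = 0.29551

0.296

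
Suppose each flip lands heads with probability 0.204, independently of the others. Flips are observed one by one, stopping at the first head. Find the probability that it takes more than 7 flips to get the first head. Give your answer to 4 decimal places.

Y = number of flips to the first success; geometric, p = 0.204.
P(Y > 7) = P(first 7 all fail) = (1−p)^7 = 0.202484

0.2025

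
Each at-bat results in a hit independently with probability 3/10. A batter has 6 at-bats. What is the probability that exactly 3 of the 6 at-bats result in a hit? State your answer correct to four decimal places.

X ~ Binomial(n=6, p=0.30).
P(X=3) = C(6,3) · p^3 · (1−p)^3
= 20 · 0.027 · 0.343 = 0.185220

0.1852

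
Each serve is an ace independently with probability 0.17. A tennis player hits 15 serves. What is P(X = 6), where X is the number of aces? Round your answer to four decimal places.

X ~ Binomial(n=15, p=0.17).
P(X=6) = C(15,6) · p^6 · (1−p)^9
= 5005 · 2.4138e-05 · 0.18694 = 0.022584

0.0226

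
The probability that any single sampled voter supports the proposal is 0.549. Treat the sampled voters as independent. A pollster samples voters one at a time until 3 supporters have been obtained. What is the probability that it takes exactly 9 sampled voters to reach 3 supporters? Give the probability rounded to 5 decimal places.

Y = trial on which the third success occurs; negative binomial, r=3, p=0.549.
P(Y=9) = C(8,2) · p^3 · (1−p)^6
= 28 · 0.16547 · 0.0084151 = 0.0389883

0.03899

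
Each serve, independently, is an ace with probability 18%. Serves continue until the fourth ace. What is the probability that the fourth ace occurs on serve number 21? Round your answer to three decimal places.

Y = trial on which the fourth success occurs; negative binomial, r=4, p=0.18.
P(Y=21) = C(20,3) · p^4 · (1−p)^17
= 1140 · 0.0010498 · 0.034264 = 0.04100

0.041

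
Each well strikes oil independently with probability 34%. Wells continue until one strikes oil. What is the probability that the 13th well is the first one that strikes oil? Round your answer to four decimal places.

Geometric (trials to first success), p = 0.34.
P(Y = 13) = (1−p)^12 · p = 0.0068317 · 0.34 = 0.002323

0.0023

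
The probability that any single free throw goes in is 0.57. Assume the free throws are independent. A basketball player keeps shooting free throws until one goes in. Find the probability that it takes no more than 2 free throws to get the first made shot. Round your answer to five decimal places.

0.81510

Y = number of free throws to the first success; geometric, p = 0.57.
P(Y ≤ 2) = 1 − (1−p)^2 = 1 − 0.1849000 = 0.8151000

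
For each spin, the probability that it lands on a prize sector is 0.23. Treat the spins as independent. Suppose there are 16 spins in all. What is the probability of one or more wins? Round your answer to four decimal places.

0.9847

P(at least one) = 1 − P(none) = 1 − (1 − 0.23)^16
= 1 − 0.015270 = 0.984730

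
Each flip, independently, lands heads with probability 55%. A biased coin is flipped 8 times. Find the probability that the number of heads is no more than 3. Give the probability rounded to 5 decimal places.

0.26038

X ~ Binomial(8, 0.55); P(X ≤ 3) = Σ C(8,k) p^k (1−p)^(8−k) over k:
  k=0: C(8,0)·0.55^0·0.45^8 = 0.0016815
  k=1: C(8,1)·0.55^1·0.45^7 = 0.0164415
  k=2: C(8,2)·0.55^2·0.45^6 = 0.0703329
  k=3: C(8,3)·0.55^3·0.45^5 = 0.1719249
Total = 0.2603807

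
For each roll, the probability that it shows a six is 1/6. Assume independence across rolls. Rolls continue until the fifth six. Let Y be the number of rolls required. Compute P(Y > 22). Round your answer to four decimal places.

0.7004

Needing more than 22 rolls ⇔ fewer than 5 successes in the first 22. With X ~ Binomial(22, 0.166667), P(Y > 22) = P(X ≤ 4).
  k=0: C(22,0)·0.166667^0·0.833333^22 = 0.018114
  k=1: C(22,1)·0.166667^1·0.833333^21 = 0.079701
  k=2: C(22,2)·0.166667^2·0.833333^20 = 0.167373
  k=3: C(22,3)·0.166667^3·0.833333^19 = 0.223164
  k=4: C(22,4)·0.166667^4·0.833333^18 = 0.212005
P(X ≤ 4) = 0.700357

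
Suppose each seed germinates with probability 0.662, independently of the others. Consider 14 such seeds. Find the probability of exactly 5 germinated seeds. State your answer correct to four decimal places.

0.0147

X ~ Binomial(n=14, p=0.662).
P(X=5) = C(14,5) · p^5 · (1−p)^9
= 2002 · 0.12714 · 5.7577e-05 = 0.014656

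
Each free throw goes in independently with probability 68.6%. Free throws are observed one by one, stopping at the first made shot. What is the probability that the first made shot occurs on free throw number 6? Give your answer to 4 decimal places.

0.0021

Geometric (trials to first success), p = 0.686.
P(Y = 6) = (1−p)^5 · p = 0.0030524 · 0.686 = 0.002094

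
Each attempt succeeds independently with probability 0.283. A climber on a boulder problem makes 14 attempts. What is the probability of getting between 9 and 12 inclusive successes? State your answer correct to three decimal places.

0.005

X ~ Binomial(14, 0.283); P(9 ≤ X ≤ 12) = Σ C(14,k) p^k (1−p)^(14−k) over k:
  k=9: C(14,9)·0.283^9·0.717^5 = 0.00442
  k=10: C(14,10)·0.283^10·0.717^4 = 0.00087
  k=11: C(14,11)·0.283^11·0.717^3 = 0.00013
  k=12: C(14,12)·0.283^12·0.717^2 = 0.00001
Total = 0.00543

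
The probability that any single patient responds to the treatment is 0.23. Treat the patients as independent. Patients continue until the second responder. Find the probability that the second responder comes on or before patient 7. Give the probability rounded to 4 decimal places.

0.5040

Finishing within 7 patients ⇔ at least 2 successes in the first 7. With X ~ Binomial(7, 0.23), P(Y ≤ 7) = 1 − P(X ≤ 1).
  k=0: C(7,0)·0.23^0·0.77^7 = 0.160485
  k=1: C(7,1)·0.23^1·0.77^6 = 0.335560
1 − 0.496045 = 0.503955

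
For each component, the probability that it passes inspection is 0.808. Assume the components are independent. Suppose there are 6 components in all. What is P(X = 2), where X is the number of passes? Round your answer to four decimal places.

0.0133

X ~ Binomial(n=6, p=0.808).
P(X=2) = C(6,2) · p^2 · (1−p)^4
= 15 · 0.65286 · 0.001359 = 0.013308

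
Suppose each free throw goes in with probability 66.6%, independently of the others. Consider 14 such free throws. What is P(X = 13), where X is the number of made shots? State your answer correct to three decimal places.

0.024

X ~ Binomial(n=14, p=0.666).
P(X=13) = C(14,13) · p^13 · (1−p)^1
= 14 · 0.0050718 · 0.334 = 0.02372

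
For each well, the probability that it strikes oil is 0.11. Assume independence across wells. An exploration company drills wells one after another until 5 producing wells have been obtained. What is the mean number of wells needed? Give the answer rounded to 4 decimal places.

45.4545

Y = total wells until the fifth success; negative binomial with r=5, p=0.11.
E[Y] = r / p = 5 / 0.11 = 45.454545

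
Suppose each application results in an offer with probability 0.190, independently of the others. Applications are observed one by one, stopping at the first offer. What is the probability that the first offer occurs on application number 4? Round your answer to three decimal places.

Geometric (trials to first success), p = 0.19.
P(Y = 4) = (1−p)^3 · p = 0.53144 · 0.19 = 0.10097

0.101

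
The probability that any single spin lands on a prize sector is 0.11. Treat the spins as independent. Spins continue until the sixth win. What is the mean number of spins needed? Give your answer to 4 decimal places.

Y = total spins until the sixth success; negative binomial with r=6, p=0.11.
E[Y] = r / p = 6 / 0.11 = 54.545455

54.5455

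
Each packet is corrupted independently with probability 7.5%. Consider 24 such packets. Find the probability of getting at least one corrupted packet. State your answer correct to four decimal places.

0.8460

P(at least one) = 1 − P(none) = 1 − (1 − 0.075)^24
= 1 − 0.153958 = 0.846042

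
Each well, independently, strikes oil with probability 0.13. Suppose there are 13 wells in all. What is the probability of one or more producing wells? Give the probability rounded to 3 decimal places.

0.836

P(at least one) = 1 − P(none) = 1 − (1 − 0.13)^13
= 1 − 0.16359 = 0.83641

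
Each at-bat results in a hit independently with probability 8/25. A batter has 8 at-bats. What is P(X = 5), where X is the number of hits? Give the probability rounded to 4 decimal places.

X ~ Binomial(n=8, p=0.32).
P(X=5) = C(8,5) · p^5 · (1−p)^3
= 56 · 0.0033554 · 0.31443 = 0.059083

0.0591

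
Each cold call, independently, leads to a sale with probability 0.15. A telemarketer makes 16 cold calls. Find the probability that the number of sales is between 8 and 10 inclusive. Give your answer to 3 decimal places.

X ~ Binomial(16, 0.15); P(8 ≤ X ≤ 10) = Σ C(16,k) p^k (1−p)^(16−k) over k:
  k=8: C(16,8)·0.15^8·0.85^8 = 0.00090
  k=9: C(16,9)·0.15^9·0.85^7 = 0.00014
  k=10: C(16,10)·0.15^10·0.85^6 = 0.00002
Total = 0.00106

0.001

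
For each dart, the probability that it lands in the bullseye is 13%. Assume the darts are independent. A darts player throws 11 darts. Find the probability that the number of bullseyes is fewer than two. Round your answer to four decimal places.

X ~ Binomial(11, 0.13); P(X ≤ 1) = Σ C(11,k) p^k (1−p)^(11−k) over k:
  k=0: C(11,0)·0.13^0·0.87^11 = 0.216128
  k=1: C(11,1)·0.13^1·0.87^10 = 0.355245
Total = 0.571374

0.5714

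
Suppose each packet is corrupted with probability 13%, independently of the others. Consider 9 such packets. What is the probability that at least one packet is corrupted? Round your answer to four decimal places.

P(at least one) = 1 − P(none) = 1 − (1 − 0.13)^9
= 1 − 0.285544 = 0.714456

0.7145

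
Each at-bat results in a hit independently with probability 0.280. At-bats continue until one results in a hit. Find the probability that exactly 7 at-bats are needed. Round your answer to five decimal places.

0.03901

Geometric (trials to first success), p = 0.28.
P(Y = 7) = (1−p)^6 · p = 0.13931 · 0.28 = 0.0390079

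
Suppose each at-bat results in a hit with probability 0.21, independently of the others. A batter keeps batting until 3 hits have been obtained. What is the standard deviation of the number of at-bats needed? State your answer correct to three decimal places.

Y = total at-bats until the third success; negative binomial with r=3, p=0.21.
SD(Y) = √[r(1−p)/p²] = √(53.74150) = 7.33086

7.331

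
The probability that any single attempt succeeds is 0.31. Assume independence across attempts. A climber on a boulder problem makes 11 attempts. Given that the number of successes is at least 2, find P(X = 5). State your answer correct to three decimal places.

X ~ Binomial(11, 0.31). Want P(X=5 | X≥2) = P(X=5) / P(X≥2).
P(X=5) = C(11,5)·0.31^5·0.69^6 = 0.14274
P(X≥2) = 1 − 0.01688 − 0.08342 = 0.89971
Ratio = 0.14274 / 0.89971 = 0.15865

0.159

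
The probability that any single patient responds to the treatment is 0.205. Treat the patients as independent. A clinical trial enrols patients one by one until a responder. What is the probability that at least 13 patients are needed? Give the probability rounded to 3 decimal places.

0.064

Y = number of patients to the first success; geometric, p = 0.205.
P(Y > 12) = P(first 12 all fail) = (1−p)^12 = 0.06374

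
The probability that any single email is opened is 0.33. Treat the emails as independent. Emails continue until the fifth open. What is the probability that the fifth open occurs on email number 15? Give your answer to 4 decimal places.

0.0714

Y = trial on which the fifth success occurs; negative binomial, r=5, p=0.33.
P(Y=15) = C(14,4) · p^5 · (1−p)^10
= 1001 · 0.0039135 · 0.018228 = 0.071409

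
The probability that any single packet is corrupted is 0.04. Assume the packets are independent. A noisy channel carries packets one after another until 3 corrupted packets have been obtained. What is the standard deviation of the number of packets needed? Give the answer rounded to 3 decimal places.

Y = total packets until the third success; negative binomial with r=3, p=0.04.
SD(Y) = √[r(1−p)/p²] = √(1800.00000) = 42.42641

42.426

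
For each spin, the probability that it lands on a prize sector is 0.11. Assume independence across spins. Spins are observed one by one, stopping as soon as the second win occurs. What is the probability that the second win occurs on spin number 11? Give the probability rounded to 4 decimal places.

0.0424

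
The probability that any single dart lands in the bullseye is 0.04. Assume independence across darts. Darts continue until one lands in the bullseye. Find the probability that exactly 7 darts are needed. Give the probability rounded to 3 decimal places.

0.031

Geometric (trials to first success), p = 0.04.
P(Y = 7) = (1−p)^6 · p = 0.78276 · 0.04 = 0.03131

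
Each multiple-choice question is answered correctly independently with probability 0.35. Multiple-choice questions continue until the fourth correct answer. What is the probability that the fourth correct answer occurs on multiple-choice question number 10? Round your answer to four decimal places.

Y = trial on which the fourth success occurs; negative binomial, r=4, p=0.35.
P(Y=10) = C(9,3) · p^4 · (1−p)^6
= 84 · 0.015006 · 0.075419 = 0.095067

0.0951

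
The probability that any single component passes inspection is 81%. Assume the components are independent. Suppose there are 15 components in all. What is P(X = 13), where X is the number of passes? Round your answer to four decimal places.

X ~ Binomial(n=15, p=0.81).
P(X=13) = C(15,13) · p^13 · (1−p)^2
= 105 · 0.064611 · 0.0361 = 0.244907

0.2449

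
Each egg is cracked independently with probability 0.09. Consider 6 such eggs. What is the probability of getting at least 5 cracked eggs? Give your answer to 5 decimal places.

0.00003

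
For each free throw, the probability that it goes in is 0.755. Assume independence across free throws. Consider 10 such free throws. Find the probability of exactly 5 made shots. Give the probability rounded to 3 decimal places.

X ~ Binomial(n=10, p=0.755).
P(X=5) = C(10,5) · p^5 · (1−p)^5
= 252 · 0.24532 · 0.00088274 = 0.05457

0.055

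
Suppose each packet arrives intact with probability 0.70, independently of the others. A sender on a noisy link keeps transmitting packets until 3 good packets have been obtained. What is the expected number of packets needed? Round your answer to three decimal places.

4.286

Y = total packets until the third success; negative binomial with r=3, p=0.70.
E[Y] = r / p = 3 / 0.70 = 4.28571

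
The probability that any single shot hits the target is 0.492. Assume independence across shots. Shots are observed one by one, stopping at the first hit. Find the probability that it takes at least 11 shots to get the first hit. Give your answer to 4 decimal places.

0.0011

Y = number of shots to the first success; geometric, p = 0.492.
P(Y > 10) = P(first 10 all fail) = (1−p)^10 = 0.001145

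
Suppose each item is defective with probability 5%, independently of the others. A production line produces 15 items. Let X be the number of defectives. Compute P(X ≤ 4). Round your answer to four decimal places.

0.9994

X ~ Binomial(15, 0.05); P(X ≤ 4) = Σ C(15,k) p^k (1−p)^(15−k) over k:
  k=0: C(15,0)·0.05^0·0.95^15 = 0.463291
  k=1: C(15,1)·0.05^1·0.95^14 = 0.365756
  k=2: C(15,2)·0.05^2·0.95^13 = 0.134752
  k=3: C(15,3)·0.05^3·0.95^12 = 0.030733
  k=4: C(15,4)·0.05^4·0.95^11 = 0.004853
Total = 0.999385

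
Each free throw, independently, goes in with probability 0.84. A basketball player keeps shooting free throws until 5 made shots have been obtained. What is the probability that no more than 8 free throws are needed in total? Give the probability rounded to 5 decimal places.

0.97333

Finishing within 8 free throws ⇔ at least 5 successes in the first 8. With X ~ Binomial(8, 0.84), P(Y ≤ 8) = 1 − P(X ≤ 4).
  k=0: C(8,0)·0.84^0·0.16^8 = 0.0000004
  k=1: C(8,1)·0.84^1·0.16^7 = 0.0000180
  k=2: C(8,2)·0.84^2·0.16^6 = 0.0003315
  k=3: C(8,3)·0.84^3·0.16^5 = 0.0034804
  k=4: C(8,4)·0.84^4·0.16^4 = 0.0228399
1 − 0.0266703 = 0.9733297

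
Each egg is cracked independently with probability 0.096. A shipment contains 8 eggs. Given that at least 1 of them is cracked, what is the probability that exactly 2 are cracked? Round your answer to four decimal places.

X ~ Binomial(8, 0.096). Want P(X=2 | X≥1) = P(X=2) / P(X≥1).
P(X=2) = C(8,2)·0.096^2·0.904^6 = 0.140835
P(X≥1) = 1 − 0.446013 = 0.553987
Ratio = 0.140835 / 0.553987 = 0.254221

0.2542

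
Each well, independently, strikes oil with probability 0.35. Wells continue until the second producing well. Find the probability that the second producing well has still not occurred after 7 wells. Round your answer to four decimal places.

Needing more than 7 wells ⇔ fewer than 2 successes in the first 7. With X ~ Binomial(7, 0.35), P(Y > 7) = P(X ≤ 1).
  k=0: C(7,0)·0.35^0·0.65^7 = 0.049022
  k=1: C(7,1)·0.35^1·0.65^6 = 0.184776
P(X ≤ 1) = 0.233799

0.2338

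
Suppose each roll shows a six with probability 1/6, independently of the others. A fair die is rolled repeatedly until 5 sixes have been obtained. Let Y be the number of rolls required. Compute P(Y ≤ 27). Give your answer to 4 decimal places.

Finishing within 27 rolls ⇔ at least 5 successes in the first 27. With X ~ Binomial(27, 0.166667), P(Y ≤ 27) = 1 − P(X ≤ 4).
  k=0: C(27,0)·0.166667^0·0.833333^27 = 0.007280
  k=1: C(27,1)·0.166667^1·0.833333^26 = 0.039310
  k=2: C(27,2)·0.166667^2·0.833333^25 = 0.102205
  k=3: C(27,3)·0.166667^3·0.833333^24 = 0.170342
  k=4: C(27,4)·0.166667^4·0.833333^23 = 0.204411
1 − 0.523547 = 0.476453

0.4765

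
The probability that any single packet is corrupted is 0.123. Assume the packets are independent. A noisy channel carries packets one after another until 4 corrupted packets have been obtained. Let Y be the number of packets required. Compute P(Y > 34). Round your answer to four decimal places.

Needing more than 34 packets ⇔ fewer than 4 successes in the first 34. With X ~ Binomial(34, 0.123), P(Y > 34) = P(X ≤ 3).
  k=0: C(34,0)·0.123^0·0.877^34 = 0.011534
  k=1: C(34,1)·0.123^1·0.877^33 = 0.055001
  k=2: C(34,2)·0.123^2·0.877^32 = 0.127280
  k=3: C(34,3)·0.123^3·0.877^31 = 0.190412
P(X ≤ 3) = 0.384227

0.3842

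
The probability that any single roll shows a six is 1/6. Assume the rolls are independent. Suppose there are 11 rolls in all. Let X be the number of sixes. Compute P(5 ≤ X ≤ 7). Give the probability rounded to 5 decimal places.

0.02445

X ~ Binomial(11, 0.166667); P(5 ≤ X ≤ 7) = Σ C(11,k) p^k (1−p)^(11−k) over k:
  k=5: C(11,5)·0.166667^5·0.833333^6 = 0.0198975
  k=6: C(11,6)·0.166667^6·0.833333^5 = 0.0039795
  k=7: C(11,7)·0.166667^7·0.833333^4 = 0.0005685
Total = 0.0244455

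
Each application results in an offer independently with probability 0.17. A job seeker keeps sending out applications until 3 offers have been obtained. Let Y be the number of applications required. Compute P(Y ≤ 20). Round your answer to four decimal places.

Finishing within 20 applications ⇔ at least 3 successes in the first 20. With X ~ Binomial(20, 0.17), P(Y ≤ 20) = 1 − P(X ≤ 2).
  k=0: C(20,0)·0.17^0·0.83^20 = 0.024075
  k=1: C(20,1)·0.17^1·0.83^19 = 0.098619
  k=2: C(20,2)·0.17^2·0.83^18 = 0.191892
1 − 0.314586 = 0.685414

0.6854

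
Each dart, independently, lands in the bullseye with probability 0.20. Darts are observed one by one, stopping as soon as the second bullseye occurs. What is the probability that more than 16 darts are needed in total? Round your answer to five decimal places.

0.14074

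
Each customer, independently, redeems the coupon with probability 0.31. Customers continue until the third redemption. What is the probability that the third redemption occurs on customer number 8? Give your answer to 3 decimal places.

Y = trial on which the third success occurs; negative binomial, r=3, p=0.31.
P(Y=8) = C(7,2) · p^3 · (1−p)^5
= 21 · 0.029791 · 0.1564 = 0.09785

0.098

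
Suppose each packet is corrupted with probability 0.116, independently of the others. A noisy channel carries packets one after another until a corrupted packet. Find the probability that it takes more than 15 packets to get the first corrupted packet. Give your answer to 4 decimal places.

Y = number of packets to the first success; geometric, p = 0.116.
P(Y > 15) = P(first 15 all fail) = (1−p)^15 = 0.157320

0.1573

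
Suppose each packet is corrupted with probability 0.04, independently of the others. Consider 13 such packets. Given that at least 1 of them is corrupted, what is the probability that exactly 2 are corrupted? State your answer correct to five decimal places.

X ~ Binomial(13, 0.04). Want P(X=2 | X≥1) = P(X=2) / P(X≥1).
P(X=2) = C(13,2)·0.04^2·0.96^11 = 0.0796523
P(X≥1) = 1 − 0.5882014 = 0.4117986
Ratio = 0.0796523 / 0.4117986 = 0.1934253

0.19343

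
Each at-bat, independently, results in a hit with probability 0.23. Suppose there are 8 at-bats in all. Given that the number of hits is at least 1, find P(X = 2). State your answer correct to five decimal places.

X ~ Binomial(8, 0.23). Want P(X=2 | X≥1) = P(X=2) / P(X≥1).
P(X=2) = C(8,2)·0.23^2·0.77^6 = 0.3087152
P(X≥1) = 1 − 0.1235736 = 0.8764264
Ratio = 0.3087152 / 0.8764264 = 0.3522432

0.35224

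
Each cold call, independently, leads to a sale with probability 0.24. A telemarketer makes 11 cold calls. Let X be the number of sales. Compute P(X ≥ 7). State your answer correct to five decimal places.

0.00594

X ~ Binomial(11, 0.24); P(X ≥ 7) = Σ C(11,k) p^k (1−p)^(11−k) over k:
  k=7: C(11,7)·0.24^7·0.76^4 = 0.0050495
  k=8: C(11,8)·0.24^8·0.76^3 = 0.0007973
  k=9: C(11,9)·0.24^9·0.76^2 = 0.0000839
  k=10: C(11,10)·0.24^10·0.76^1 = 0.0000053
  k=11: C(11,11)·0.24^11·0.76^0 = 0.0000002
Total = 0.0059361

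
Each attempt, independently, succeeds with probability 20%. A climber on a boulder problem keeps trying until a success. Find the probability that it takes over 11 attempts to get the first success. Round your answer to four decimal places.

Y = number of attempts to the first success; geometric, p = 0.20.
P(Y > 11) = P(first 11 all fail) = (1−p)^11 = 0.085899

0.0859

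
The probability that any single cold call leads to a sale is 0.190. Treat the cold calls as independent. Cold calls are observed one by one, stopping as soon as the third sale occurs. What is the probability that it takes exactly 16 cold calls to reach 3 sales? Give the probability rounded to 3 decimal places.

Y = trial on which the third success occurs; negative binomial, r=3, p=0.19.
P(Y=16) = C(15,2) · p^3 · (1−p)^13
= 105 · 0.006859 · 0.064611 = 0.04653

0.047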